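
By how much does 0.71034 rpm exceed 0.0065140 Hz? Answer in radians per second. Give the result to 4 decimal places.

0.71034 rpm = 0.0743866 rad/s and 0.0065140 Hz = 0.0409287 rad/s.
0.0743866 − 0.0409287 ≈ 0.0335 rad/s.

0.0335 rad/s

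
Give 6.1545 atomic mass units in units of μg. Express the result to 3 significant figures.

1 u = 1.66054e-18 micrograms.
Then 6.1545 × 1.66054e-18 ≈ 1.02e-17 μg.

1.02e-17 micrograms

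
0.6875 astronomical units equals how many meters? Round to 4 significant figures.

1 astronomical unit = 1.49598 × 10^11 m.
Thus 0.6875 × 1.49598 × 10^11 ≈ 1.028 × 10^11 m.

1.028 × 10^11 meters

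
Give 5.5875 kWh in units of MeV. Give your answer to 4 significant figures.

1.255e+20 megaelectronvolts

1 kilowatt-hour = 2.24694e+19 megaelectronvolts.
So 5.5875 × 2.24694e+19 ≈ 1.255e+20 MeV.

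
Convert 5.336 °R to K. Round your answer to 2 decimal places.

2.96 K

°R = K × 9/5.
Applying the formula gives 2.96 K.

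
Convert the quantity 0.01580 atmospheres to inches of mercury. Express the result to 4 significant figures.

0.4728 inHg

1 atmosphere = 29.9213 inches of mercury.
So 0.01580 × 29.9213 ≈ 0.4728 inHg.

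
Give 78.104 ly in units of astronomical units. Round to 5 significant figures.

4.9394e+6 astronomical units

1 ly = 63241.1 au.
78.104 × 63241.1 ≈ 4.9394e+6 au.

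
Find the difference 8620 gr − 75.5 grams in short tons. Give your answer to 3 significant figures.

0.000532 short ton

8620 gr = 0.000615714 short ton and 75.5 g = 8.32245 × 10^-5 short ton.
0.000615714 − 8.32245 × 10^-5 ≈ 0.000532 short ton.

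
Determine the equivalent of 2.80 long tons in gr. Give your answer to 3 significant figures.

4.39e+7 grains

1 long ton = 1.56800e+7 grains.
Thus 2.80 × 1.56800e+7 ≈ 4.39e+7 gr.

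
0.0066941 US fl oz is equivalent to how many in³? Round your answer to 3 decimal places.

1 US fl oz = 1.80469 in³.
Thus 0.0066941 × 1.80469 ≈ 0.012 in³.

0.012 cubic inches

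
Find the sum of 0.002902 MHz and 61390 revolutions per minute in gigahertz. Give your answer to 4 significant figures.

0.002902 MHz = 2.90200e-6 GHz and 61390 rpm = 1.02317e-6 GHz.
2.90200e-6 + 1.02317e-6 ≈ 3.925e-6 GHz.

3.925e-6 GHz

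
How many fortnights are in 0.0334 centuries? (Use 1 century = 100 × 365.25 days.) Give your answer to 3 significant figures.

1 century = 2608.93 fortnight.
0.0334 × 2608.93 ≈ 87.1 fortnight.

87.1 fortnights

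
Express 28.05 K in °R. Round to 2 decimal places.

°R = K × 9/5.
Applying the formula gives 50.49 °R.

50.49 °R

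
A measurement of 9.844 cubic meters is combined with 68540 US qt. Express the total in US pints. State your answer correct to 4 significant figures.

9.844 m³ = 20804.1 US pt and 68540 US qt = 137080 US pt.
20804.1 + 137080 ≈ 157900 US pt.

157900 US pints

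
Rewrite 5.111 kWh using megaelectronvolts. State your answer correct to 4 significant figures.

1.148e+20 megaelectronvolts

1 kilowatt-hour = 2.24694e+19 MeV.
So 5.111 × 2.24694e+19 ≈ 1.148e+20 MeV.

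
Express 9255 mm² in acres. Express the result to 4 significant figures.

2.287e-6 acres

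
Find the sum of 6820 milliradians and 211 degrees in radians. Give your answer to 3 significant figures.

10.5 radians

6820 mrad = 6.82000 rad and 211 ° = 3.68264 rad.
6.82000 + 3.68264 ≈ 10.5 rad.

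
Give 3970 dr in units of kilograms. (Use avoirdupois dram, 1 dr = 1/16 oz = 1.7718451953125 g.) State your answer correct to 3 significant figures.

1 dr = 0.00177185 kg.
Thus 3970 × 0.00177185 ≈ 7.03 kg.

7.03 kg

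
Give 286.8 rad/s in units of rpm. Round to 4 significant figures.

1 radian per second = 9.54930 rpm.
286.8 × 9.54930 ≈ 2739 rpm.

2739 rpm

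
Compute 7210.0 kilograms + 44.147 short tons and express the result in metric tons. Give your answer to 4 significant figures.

47.26 metric tons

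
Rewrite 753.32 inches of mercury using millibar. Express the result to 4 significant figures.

25510 mbar

1 inHg = 33.8639 millibar.
Thus 753.32 × 33.8639 ≈ 25510 mbar.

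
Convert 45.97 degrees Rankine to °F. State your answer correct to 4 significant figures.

°R = °F + 459.67.
Applying the formula gives -413.7 °F.

-413.7 degrees Fahrenheit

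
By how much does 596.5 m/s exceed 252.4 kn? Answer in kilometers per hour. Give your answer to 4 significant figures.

1680 kilometers per hour

596.5 m/s = 2147.40 km/h and 252.4 kn = 467.445 km/h.
2147.40 − 467.445 ≈ 1680 km/h.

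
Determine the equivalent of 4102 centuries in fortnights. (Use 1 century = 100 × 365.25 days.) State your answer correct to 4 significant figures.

1 century = 2608.93 fortnight.
Thus 4102 × 2608.93 ≈ 1.070e+7 fortnight.

1.070e+7 fortnight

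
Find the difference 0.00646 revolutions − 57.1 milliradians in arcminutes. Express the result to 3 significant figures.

-56.8 arcmin

0.00646 rev = 139.536 arcmin and 57.1 mrad = 196.295 arcmin.
139.536 − 196.295 ≈ -56.8 arcmin.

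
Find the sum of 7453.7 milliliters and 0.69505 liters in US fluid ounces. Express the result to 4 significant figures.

275.5 US fluid ounces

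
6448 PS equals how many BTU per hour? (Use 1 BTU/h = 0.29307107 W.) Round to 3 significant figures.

1 PS = 2509.63 BTU/h.
So 6448 × 2509.63 ≈ 1.62e+7 BTU/h.

1.62e+7 BTU/h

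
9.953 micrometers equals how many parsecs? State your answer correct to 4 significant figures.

3.226e-22 pc

1 μm = 3.24078e-23 parsecs.
So 9.953 × 3.24078e-23 ≈ 3.226e-22 pc.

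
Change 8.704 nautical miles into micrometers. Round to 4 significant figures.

1.612e+10 μm

1 nautical mile = 1.85200e+9 μm.
So 8.704 × 1.85200e+9 ≈ 1.612e+10 μm.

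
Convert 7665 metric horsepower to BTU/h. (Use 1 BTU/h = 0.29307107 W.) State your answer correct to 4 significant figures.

1.924e+7 BTU per hour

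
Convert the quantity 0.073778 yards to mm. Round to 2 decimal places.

67.46 millimeters

1 yd = 914.400 mm.
Then 0.073778 × 914.400 ≈ 67.46 mm.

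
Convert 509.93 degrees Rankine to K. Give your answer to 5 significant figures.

283.29 kelvins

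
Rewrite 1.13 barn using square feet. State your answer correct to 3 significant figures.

1.22e-27 square feet

1 barn = 1.07639e-27 ft².
Thus 1.13 × 1.07639e-27 ≈ 1.22e-27 ft².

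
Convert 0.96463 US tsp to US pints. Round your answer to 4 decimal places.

0.0100 US pt

1 US teaspoon = 0.0104167 US pints.
Thus 0.96463 × 0.0104167 ≈ 0.0100 US pt.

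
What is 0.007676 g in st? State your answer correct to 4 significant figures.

1.209e-6 stone

1 gram = 0.000157473 st.
Thus 0.007676 × 0.000157473 ≈ 1.209e-6 st.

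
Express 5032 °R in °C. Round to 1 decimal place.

2522.4 degrees Celsius

°R = (°C + 273.15) × 9/5.
Applying the formula gives 2522.4 °C.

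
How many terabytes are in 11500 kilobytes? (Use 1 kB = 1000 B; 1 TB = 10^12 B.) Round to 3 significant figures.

1.15e-5 TB

1 kB = 1.00000e-9 terabytes.
11500 × 1.00000e-9 ≈ 1.15e-5 TB.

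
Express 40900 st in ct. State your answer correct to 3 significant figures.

1.30e+9 ct

1 st = 31751.5 ct.
Then 40900 × 31751.5 ≈ 1.30e+9 ct.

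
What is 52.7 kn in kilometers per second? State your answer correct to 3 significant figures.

1 kn = 0.000514444 kilometers per second.
52.7 × 0.000514444 ≈ 0.0271 km/s.

0.0271 km/s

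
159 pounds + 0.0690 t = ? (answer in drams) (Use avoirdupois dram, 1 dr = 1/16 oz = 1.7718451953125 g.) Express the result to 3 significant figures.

79600 dr

159 lb = 40704.0 dr and 0.0690 t = 38942.5 dr.
40704.0 + 38942.5 ≈ 79600 dr.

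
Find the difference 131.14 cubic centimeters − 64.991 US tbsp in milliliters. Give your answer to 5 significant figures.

-829.87 mL

131.14 cm³ = 131.140 mL and 64.991 US tbsp = 961.007 mL.
131.140 − 961.007 ≈ -829.87 mL.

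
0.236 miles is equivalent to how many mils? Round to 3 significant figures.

1.50 × 10^7 mils

1 mile = 6.33600 × 10^7 mil.
Then 0.236 × 6.33600 × 10^7 ≈ 1.50 × 10^7 mil.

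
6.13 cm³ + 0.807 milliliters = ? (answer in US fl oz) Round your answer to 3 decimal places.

6.13 cm³ = 0.207280 US fl oz and 0.807 mL = 0.0272879 US fl oz.
0.207280 + 0.0272879 ≈ 0.235 US fl oz.

0.235 US fluid ounces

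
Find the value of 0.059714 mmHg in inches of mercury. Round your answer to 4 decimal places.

1 millimeter of mercury = 0.0393701 inches of mercury.
Then 0.059714 × 0.0393701 ≈ 0.0024 inHg.

0.0024 inches of mercury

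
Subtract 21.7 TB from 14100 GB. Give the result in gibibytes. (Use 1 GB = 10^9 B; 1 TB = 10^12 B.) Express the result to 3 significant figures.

-7080 GiB

14100 GB = 13131.6 GiB and 21.7 TB = 20209.7 GiB.
13131.6 − 20209.7 ≈ -7080 GiB.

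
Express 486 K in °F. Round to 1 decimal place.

415.1 degrees Fahrenheit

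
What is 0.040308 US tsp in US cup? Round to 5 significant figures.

0.00083975 US cups

1 US teaspoon = 0.0208333 US cups.
Then 0.040308 × 0.0208333 ≈ 0.00083975 US cup.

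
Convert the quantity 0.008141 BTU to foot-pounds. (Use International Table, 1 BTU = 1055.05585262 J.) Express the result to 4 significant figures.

6.335 ft·lbf

1 BTU = 778.169 foot-pounds.
So 0.008141 × 778.169 ≈ 6.335 ft·lbf.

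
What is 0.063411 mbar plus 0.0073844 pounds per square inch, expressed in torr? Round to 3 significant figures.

0.063411 mbar = 0.0475622 torr and 0.0073844 psi = 0.381884 torr.
0.0475622 + 0.381884 ≈ 0.429 torr.

0.429 torr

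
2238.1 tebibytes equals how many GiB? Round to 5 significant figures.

2.2918e+6 gibibytes

1 TiB = 1024.00 GiB.
So 2238.1 × 1024.00 ≈ 2.2918e+6 GiB.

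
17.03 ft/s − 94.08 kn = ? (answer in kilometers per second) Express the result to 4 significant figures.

-0.04321 km/s

17.03 ft/s = 0.00519074 km/s and 94.08 kn = 0.0483989 km/s.
0.00519074 − 0.0483989 ≈ -0.04321 km/s.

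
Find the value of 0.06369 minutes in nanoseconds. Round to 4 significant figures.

3.821 × 10^9 ns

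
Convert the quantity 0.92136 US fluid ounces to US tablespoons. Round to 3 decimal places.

1 US fl oz = 2.00000 US tbsp.
So 0.92136 × 2.00000 ≈ 1.843 US tbsp.

1.843 US tbsp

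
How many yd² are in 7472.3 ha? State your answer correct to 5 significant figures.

8.9368 × 10^7 yd²

1 hectare = 11959.9 square yards.
Then 7472.3 × 11959.9 ≈ 8.9368 × 10^7 yd².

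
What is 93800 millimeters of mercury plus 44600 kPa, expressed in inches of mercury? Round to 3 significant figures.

93800 mmHg = 3692.91 inHg and 44600 kPa = 13170.4 inHg.
3692.91 + 13170.4 ≈ 16900 inHg.

16900 inHg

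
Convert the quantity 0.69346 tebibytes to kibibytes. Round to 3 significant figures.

7.45 × 10^8 KiB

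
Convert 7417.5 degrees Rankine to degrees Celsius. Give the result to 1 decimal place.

3847.7 degrees Celsius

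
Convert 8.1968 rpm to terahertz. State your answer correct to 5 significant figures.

1.3661 × 10^-13 terahertz

1 revolution per minute = 1.66667 × 10^-14 terahertz.
Then 8.1968 × 1.66667 × 10^-14 ≈ 1.3661 × 10^-13 THz.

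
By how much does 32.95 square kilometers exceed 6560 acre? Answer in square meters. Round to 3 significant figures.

32.95 km² = 3.29500 × 10^7 m² and 6560 acre = 2.65474 × 10^7 m².
3.29500 × 10^7 − 2.65474 × 10^7 ≈ 6.40 × 10^6 m².

6.40 × 10^6 m²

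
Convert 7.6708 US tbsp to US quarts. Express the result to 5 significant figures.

1 US tablespoon = 0.0156250 US quarts.
Thus 7.6708 × 0.0156250 ≈ 0.11986 US qt.

0.11986 US qt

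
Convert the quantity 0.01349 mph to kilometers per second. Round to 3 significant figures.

6.03 × 10^-6 km/s

1 mile per hour = 0.000447040 kilometers per second.
Thus 0.01349 × 0.000447040 ≈ 6.03 × 10^-6 km/s.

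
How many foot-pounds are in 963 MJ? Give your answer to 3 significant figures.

7.10 × 10^8 ft·lbf

1 megajoule = 737562 foot-pounds.
963 × 737562 ≈ 7.10 × 10^8 ft·lbf.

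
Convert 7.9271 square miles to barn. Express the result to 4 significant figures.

1 mi² = 2.58999 × 10^34 barn.
So 7.9271 × 2.58999 × 10^34 ≈ 2.053 × 10^35 barn.

2.053 × 10^35 barn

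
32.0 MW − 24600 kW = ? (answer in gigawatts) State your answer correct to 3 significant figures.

0.00740 GW

32.0 MW = 0.0320000 GW and 24600 kW = 0.0246000 GW.
0.0320000 − 0.0246000 ≈ 0.00740 GW.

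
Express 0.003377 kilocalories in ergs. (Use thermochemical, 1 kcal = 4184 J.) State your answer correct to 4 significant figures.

1.413 × 10^8 ergs

1 kilocalorie = 4.18400 × 10^10 erg.
So 0.003377 × 4.18400 × 10^10 ≈ 1.413 × 10^8 erg.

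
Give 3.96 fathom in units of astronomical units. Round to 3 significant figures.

1 fathom = 1.22248e-11 astronomical units.
Thus 3.96 × 1.22248e-11 ≈ 4.84e-11 au.

4.84e-11 au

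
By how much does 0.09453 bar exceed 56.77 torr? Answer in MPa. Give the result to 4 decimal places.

0.0019 MPa

0.09453 bar = 0.00945300 MPa and 56.77 torr = 0.00756871 MPa.
0.00945300 − 0.00756871 ≈ 0.0019 MPa.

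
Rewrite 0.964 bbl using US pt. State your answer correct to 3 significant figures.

1 oil barrel = 336.000 US pints.
So 0.964 × 336.000 ≈ 324 US pt.

324 US pt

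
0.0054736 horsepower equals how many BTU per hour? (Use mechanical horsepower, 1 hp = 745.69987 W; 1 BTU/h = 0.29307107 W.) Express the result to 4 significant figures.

1 hp = 2544.43 BTU/h.
So 0.0054736 × 2544.43 ≈ 13.93 BTU/h.

13.93 BTU/h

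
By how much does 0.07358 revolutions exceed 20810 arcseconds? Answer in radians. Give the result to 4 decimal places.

0.3614 radians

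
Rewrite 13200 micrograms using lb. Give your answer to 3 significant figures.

1 μg = 2.20462e-9 lb.
So 13200 × 2.20462e-9 ≈ 2.91e-5 lb.

2.91e-5 pounds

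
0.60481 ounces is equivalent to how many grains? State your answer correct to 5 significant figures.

1 ounce = 437.500 gr.
0.60481 × 437.500 ≈ 264.60 gr.

264.60 gr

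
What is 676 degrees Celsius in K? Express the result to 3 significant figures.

949 K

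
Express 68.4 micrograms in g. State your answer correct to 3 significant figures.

6.84e-5 grams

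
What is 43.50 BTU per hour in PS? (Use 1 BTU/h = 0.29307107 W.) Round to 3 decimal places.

1 BTU per hour = 0.000398466 metric horsepower.
43.50 × 0.000398466 ≈ 0.017 PS.

0.017 PS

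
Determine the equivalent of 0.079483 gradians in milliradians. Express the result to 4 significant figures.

1.249 milliradians

1 gradian = 15.7080 milliradians.
So 0.079483 × 15.7080 ≈ 1.249 mrad.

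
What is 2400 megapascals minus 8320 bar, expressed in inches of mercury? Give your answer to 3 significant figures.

2400 MPa = 708720 inHg and 8320 bar = 245689 inHg.
708720 − 245689 ≈ 463000 inHg.

463000 inches of mercury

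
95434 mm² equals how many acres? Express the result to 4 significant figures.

2.358e-5 acres

1 mm² = 2.47105e-10 acres.
95434 × 2.47105e-10 ≈ 2.358e-5 acre.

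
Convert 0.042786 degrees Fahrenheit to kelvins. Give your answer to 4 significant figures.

255.4 K

K = (°F + 459.67) × 5/9.
Applying the formula gives 255.4 K.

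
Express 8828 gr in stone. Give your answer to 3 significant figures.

0.0901 st

1 gr = 1.02041 × 10^-5 st.
8828 × 1.02041 × 10^-5 ≈ 0.0901 st.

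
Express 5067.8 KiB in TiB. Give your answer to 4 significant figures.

4.720e-6 TiB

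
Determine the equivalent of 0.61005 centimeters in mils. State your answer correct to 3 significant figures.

1 cm = 393.701 mil.
Thus 0.61005 × 393.701 ≈ 240 mil.

240 mils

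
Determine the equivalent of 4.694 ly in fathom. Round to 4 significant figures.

1 ly = 5.17319e+15 fathom.
Then 4.694 × 5.17319e+15 ≈ 2.428e+16 fathom.

2.428e+16 fathom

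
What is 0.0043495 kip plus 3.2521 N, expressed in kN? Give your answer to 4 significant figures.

0.02260 kN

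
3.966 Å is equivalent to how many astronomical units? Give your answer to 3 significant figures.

2.65 × 10^-21 au

1 angstrom = 6.68459 × 10^-22 au.
Thus 3.966 × 6.68459 × 10^-22 ≈ 2.65 × 10^-21 au.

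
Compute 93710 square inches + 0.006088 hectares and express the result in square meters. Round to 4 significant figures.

121.3 m²

93710 in² = 60.4579 m² and 0.006088 ha = 60.8800 m².
60.4579 + 60.8800 ≈ 121.3 m².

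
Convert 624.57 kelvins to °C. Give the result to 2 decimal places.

K = °C + 273.15.
Applying the formula gives 351.42 °C.

351.42 °C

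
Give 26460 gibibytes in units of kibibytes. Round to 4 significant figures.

2.775 × 10^10 kibibytes

1 GiB = 1.04858 × 10^6 kibibytes.
So 26460 × 1.04858 × 10^6 ≈ 2.775 × 10^10 KiB.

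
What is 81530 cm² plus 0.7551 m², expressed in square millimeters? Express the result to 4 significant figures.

8.908 × 10^6 mm²

81530 cm² = 8.15300 × 10^6 mm² and 0.7551 m² = 755100 mm².
8.15300 × 10^6 + 755100 ≈ 8.908 × 10^6 mm².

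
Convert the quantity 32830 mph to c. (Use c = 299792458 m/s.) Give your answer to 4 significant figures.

4.895e-5 times the speed of light

1 mile per hour = 1.49116e-9 times the speed of light.
So 32830 × 1.49116e-9 ≈ 4.895e-5 c.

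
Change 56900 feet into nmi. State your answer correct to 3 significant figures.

1 foot = 0.000164579 nmi.
Then 56900 × 0.000164579 ≈ 9.36 nmi.

9.36 nmi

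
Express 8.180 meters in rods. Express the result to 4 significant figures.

1 m = 0.198839 rods.
Thus 8.180 × 0.198839 ≈ 1.627 rod.

1.627 rod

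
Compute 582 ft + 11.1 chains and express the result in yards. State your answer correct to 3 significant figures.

438 yd

582 ft = 194.000 yd and 11.1 chain = 244.200 yd.
194.000 + 244.200 ≈ 438 yd.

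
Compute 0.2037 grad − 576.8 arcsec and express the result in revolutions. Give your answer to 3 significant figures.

6.42e-5 rev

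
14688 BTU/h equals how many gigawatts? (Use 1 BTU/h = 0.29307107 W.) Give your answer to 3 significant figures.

4.30e-6 GW

1 BTU/h = 2.93071e-10 GW.
14688 × 2.93071e-10 ≈ 4.30e-6 GW.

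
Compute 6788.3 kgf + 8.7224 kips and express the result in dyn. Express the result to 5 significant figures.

6788.3 kgf = 6.65705e+9 dyn and 8.7224 kip = 3.87992e+9 dyn.
6.65705e+9 + 3.87992e+9 ≈ 1.0537e+10 dyn.

1.0537e+10 dynes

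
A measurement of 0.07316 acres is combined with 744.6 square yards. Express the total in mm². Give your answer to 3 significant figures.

0.07316 acre = 2.96068e+8 mm² and 744.6 yd² = 6.22580e+8 mm².
2.96068e+8 + 6.22580e+8 ≈ 9.19e+8 mm².

9.19e+8 mm²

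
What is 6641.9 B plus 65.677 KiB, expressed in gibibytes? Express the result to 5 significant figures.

6641.9 B = 6.18575 × 10^-6 GiB and 65.677 KiB = 6.26345 × 10^-5 GiB.
6.18575 × 10^-6 + 6.26345 × 10^-5 ≈ 6.8820 × 10^-5 GiB.

6.8820 × 10^-5 GiB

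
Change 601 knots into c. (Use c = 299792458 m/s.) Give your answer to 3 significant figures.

1 kn = 1.71600e-9 times the speed of light.
Thus 601 × 1.71600e-9 ≈ 1.03e-6 c.

1.03e-6 times the speed of light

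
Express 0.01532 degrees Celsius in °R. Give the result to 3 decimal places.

°R = (°C + 273.15) × 9/5.
Applying the formula gives 491.698 °R.

491.698 °R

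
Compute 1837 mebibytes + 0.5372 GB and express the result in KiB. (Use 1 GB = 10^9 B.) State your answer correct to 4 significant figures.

1837 MiB = 1.88109e+6 KiB and 0.5372 GB = 524609 KiB.
1.88109e+6 + 524609 ≈ 2.406e+6 KiB.

2.406e+6 kibibytes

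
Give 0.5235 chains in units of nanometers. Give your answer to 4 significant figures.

1.053 × 10^10 nanometers

1 chain = 2.01168 × 10^10 nm.
So 0.5235 × 2.01168 × 10^10 ≈ 1.053 × 10^10 nm.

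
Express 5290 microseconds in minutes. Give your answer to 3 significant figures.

8.82e-5 minutes

1 microsecond = 1.66667e-8 min.
Then 5290 × 1.66667e-8 ≈ 8.82e-5 min.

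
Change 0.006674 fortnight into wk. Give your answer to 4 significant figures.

0.01335 wk

1 fortnight = 2.00000 weeks.
So 0.006674 × 2.00000 ≈ 0.01335 wk.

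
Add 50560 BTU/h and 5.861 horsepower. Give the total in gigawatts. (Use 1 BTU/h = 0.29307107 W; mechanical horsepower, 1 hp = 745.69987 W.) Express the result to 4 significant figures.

1.919 × 10^-5 gigawatts

50560 BTU/h = 1.48177 × 10^-5 GW and 5.861 hp = 4.37055 × 10^-6 GW.
1.48177 × 10^-5 + 4.37055 × 10^-6 ≈ 1.919 × 10^-5 GW.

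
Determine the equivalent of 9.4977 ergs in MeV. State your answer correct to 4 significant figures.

5.928e+6 MeV

1 erg = 624151 megaelectronvolts.
So 9.4977 × 624151 ≈ 5.928e+6 MeV.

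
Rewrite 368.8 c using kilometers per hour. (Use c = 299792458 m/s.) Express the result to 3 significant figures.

1 speed of light = 1.07925 × 10^9 km/h.
Thus 368.8 × 1.07925 × 10^9 ≈ 3.98 × 10^11 km/h.

3.98 × 10^11 km/h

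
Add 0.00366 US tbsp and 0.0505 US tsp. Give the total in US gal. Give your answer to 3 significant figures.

8.01 × 10^-5 US gallons

0.00366 US tbsp = 1.42969 × 10^-5 US gal and 0.0505 US tsp = 6.57552 × 10^-5 US gal.
1.42969 × 10^-5 + 6.57552 × 10^-5 ≈ 8.01 × 10^-5 US gal.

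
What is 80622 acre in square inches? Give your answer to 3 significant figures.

5.06 × 10^11 square inches

1 acre = 6.27264 × 10^6 in².
80622 × 6.27264 × 10^6 ≈ 5.06 × 10^11 in².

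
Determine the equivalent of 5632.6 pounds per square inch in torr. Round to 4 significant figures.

291300 torr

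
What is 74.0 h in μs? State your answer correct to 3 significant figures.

2.66 × 10^11 microseconds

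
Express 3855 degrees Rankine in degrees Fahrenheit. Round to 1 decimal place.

3395.3 degrees Fahrenheit

°R = °F + 459.67.
Applying the formula gives 3395.3 °F.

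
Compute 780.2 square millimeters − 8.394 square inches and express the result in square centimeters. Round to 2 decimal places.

-46.35 cm²

780.2 mm² = 7.80200 cm² and 8.394 in² = 54.1547 cm².
7.80200 − 54.1547 ≈ -46.35 cm².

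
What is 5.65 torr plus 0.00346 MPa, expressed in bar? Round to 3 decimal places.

5.65 torr = 0.00753271 bar and 0.00346 MPa = 0.0346000 bar.
0.00753271 + 0.0346000 ≈ 0.042 bar.

0.042 bar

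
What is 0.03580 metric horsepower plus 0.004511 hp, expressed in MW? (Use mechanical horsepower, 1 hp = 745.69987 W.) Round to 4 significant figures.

0.03580 PS = 2.63309 × 10^-5 MW and 0.004511 hp = 3.36385 × 10^-6 MW.
2.63309 × 10^-5 + 3.36385 × 10^-6 ≈ 2.969 × 10^-5 MW.

2.969 × 10^-5 megawatts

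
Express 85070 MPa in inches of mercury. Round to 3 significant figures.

2.51 × 10^7 inches of mercury

1 megapascal = 295.300 inHg.
So 85070 × 295.300 ≈ 2.51 × 10^7 inHg.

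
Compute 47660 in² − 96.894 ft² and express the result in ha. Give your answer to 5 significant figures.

47660 in² = 0.00307483 ha and 96.894 ft² = 0.000900175 ha.
0.00307483 − 0.000900175 ≈ 0.0021747 ha.

0.0021747 hectares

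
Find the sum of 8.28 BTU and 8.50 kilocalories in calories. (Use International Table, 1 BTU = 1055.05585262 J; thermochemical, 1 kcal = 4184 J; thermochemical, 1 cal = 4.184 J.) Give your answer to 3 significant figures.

10600 cal

8.28 BTU = 2087.92 cal and 8.50 kcal = 8500.00 cal.
2087.92 + 8500.00 ≈ 10600 cal.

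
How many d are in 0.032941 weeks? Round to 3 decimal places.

1 week = 7.00000 d.
0.032941 × 7.00000 ≈ 0.231 d.

0.231 days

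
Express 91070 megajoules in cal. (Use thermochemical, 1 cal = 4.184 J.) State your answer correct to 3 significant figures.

2.18e+10 cal

1 megajoule = 239006 cal.
So 91070 × 239006 ≈ 2.18e+10 cal.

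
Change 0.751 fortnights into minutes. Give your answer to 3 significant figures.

15100 min

1 fortnight = 20160.0 minutes.
Then 0.751 × 20160.0 ≈ 15100 min.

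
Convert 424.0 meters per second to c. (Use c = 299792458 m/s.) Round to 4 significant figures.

1 meter per second = 3.33564e-9 c.
So 424.0 × 3.33564e-9 ≈ 1.414e-6 c.

1.414e-6 times the speed of light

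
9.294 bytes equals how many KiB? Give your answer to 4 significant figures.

0.009076 KiB

1 B = 0.0009765625 KiB.
9.294 × 0.0009765625 ≈ 0.009076 KiB.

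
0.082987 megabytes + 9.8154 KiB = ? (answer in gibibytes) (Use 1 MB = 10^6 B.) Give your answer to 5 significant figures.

8.6648 × 10^-5 GiB

0.082987 MB = 7.72877 × 10^-5 GiB and 9.8154 KiB = 9.36069 × 10^-6 GiB.
7.72877 × 10^-5 + 9.36069 × 10^-6 ≈ 8.6648 × 10^-5 GiB.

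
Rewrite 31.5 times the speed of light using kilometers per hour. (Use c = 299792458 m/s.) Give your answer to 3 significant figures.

1 c = 1.07925e+9 kilometers per hour.
So 31.5 × 1.07925e+9 ≈ 3.40e+10 km/h.

3.40e+10 kilometers per hour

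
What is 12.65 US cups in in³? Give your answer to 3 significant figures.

1 US cup = 14.4375 cubic inches.
So 12.65 × 14.4375 ≈ 183 in³.

183 in³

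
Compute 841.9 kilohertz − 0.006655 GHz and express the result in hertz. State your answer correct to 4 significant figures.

-5.813e+6 hertz

841.9 kHz = 841900 Hz and 0.006655 GHz = 6.65500e+6 Hz.
841900 − 6.65500e+6 ≈ -5.813e+6 Hz.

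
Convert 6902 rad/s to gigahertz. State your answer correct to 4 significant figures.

1.098e-6 GHz

1 radian per second = 1.59155e-10 gigahertz.
So 6902 × 1.59155e-10 ≈ 1.098e-6 GHz.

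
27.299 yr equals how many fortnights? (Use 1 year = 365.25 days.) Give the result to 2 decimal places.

712.21 fortnights

1 yr = 26.0893 fortnight.
27.299 × 26.0893 ≈ 712.21 fortnight.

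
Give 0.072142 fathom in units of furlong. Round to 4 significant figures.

0.0006558 furlongs

1 fathom = 0.00909091 furlongs.
So 0.072142 × 0.00909091 ≈ 0.0006558 furlong.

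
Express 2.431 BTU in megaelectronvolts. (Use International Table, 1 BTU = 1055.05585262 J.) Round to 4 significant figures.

1 BTU = 6.58514e+15 MeV.
Then 2.431 × 6.58514e+15 ≈ 1.601e+16 MeV.

1.601e+16 megaelectronvolts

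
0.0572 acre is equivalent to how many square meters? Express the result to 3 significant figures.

1 acre = 4046.86 m².
Then 0.0572 × 4046.86 ≈ 231 m².

231 m²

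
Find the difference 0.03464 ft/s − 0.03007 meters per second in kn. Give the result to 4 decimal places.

-0.0379 knots

0.03464 ft/s = 0.0205236 kn and 0.03007 m/s = 0.0584514 kn.
0.0205236 − 0.0584514 ≈ -0.0379 kn.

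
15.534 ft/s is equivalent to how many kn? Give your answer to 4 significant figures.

1 ft/s = 0.592484 kn.
Thus 15.534 × 0.592484 ≈ 9.204 kn.

9.204 kn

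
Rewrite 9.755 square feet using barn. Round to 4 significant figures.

1 ft² = 9.29030e+26 barns.
So 9.755 × 9.29030e+26 ≈ 9.063e+27 barn.

9.063e+27 barn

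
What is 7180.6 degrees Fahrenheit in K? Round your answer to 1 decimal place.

4244.6 K

K = (°F + 459.67) × 5/9.
Applying the formula gives 4244.6 K.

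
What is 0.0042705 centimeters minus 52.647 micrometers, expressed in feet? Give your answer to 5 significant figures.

-3.2618 × 10^-5 ft

0.0042705 cm = 0.000140108 ft and 52.647 μm = 0.000172726 ft.
0.000140108 − 0.000172726 ≈ -3.2618 × 10^-5 ft.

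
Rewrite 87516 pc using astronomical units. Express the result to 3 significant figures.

1.81 × 10^10 au

1 pc = 206265 au.
Thus 87516 × 206265 ≈ 1.81 × 10^10 au.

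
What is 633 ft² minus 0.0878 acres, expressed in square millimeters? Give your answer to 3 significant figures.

-2.97 × 10^8 mm²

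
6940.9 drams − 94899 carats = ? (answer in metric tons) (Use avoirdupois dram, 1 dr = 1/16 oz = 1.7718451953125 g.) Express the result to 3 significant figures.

-0.00668 metric tons

6940.9 dr = 0.0122982 t and 94899 ct = 0.0189798 t.
0.0122982 − 0.0189798 ≈ -0.00668 t.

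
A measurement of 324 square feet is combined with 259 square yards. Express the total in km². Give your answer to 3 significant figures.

0.000247 km²

324 ft² = 3.01006 × 10^-5 km² and 259 yd² = 0.000216557 km².
3.01006 × 10^-5 + 0.000216557 ≈ 0.000247 km².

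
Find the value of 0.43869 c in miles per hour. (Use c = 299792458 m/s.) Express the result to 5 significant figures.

1 c = 6.70617 × 10^8 mph.
So 0.43869 × 6.70617 × 10^8 ≈ 2.9419 × 10^8 mph.

2.9419 × 10^8 mph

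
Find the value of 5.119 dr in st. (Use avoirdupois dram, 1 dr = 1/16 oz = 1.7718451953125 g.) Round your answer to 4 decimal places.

1 dr = 0.000279018 stone.
So 5.119 × 0.000279018 ≈ 0.0014 st.

0.0014 st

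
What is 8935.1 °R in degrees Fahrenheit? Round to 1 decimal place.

8475.4 °F

°R = °F + 459.67.
Applying the formula gives 8475.4 °F.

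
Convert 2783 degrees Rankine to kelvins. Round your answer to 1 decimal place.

1546.1 K

°R = K × 9/5.
Applying the formula gives 1546.1 K.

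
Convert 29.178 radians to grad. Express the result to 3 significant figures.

1 radian = 63.6620 grad.
29.178 × 63.6620 ≈ 1860 grad.

1860 gradians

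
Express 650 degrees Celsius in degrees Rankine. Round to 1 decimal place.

°R = (°C + 273.15) × 9/5.
Applying the formula gives 1661.7 °R.

1661.7 degrees Rankine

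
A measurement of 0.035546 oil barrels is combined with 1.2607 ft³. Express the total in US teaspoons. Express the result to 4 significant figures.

0.035546 bbl = 1146.57 US tsp and 1.2607 ft³ = 7242.77 US tsp.
1146.57 + 7242.77 ≈ 8389 US tsp.

8389 US tsp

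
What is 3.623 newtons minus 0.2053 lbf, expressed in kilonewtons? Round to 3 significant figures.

3.623 N = 0.00362300 kN and 0.2053 lbf = 0.000913220 kN.
0.00362300 − 0.000913220 ≈ 0.00271 kN.

0.00271 kN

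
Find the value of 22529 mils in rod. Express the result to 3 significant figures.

1 mil = 5.05051 × 10^-6 rod.
Thus 22529 × 5.05051 × 10^-6 ≈ 0.114 rod.

0.114 rods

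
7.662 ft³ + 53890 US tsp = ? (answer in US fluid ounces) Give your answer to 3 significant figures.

7.662 ft³ = 7336.41 US fl oz and 53890 US tsp = 8981.67 US fl oz.
7336.41 + 8981.67 ≈ 16300 US fl oz.

16300 US fl oz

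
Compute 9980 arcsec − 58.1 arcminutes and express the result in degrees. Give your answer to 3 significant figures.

1.80 degrees

9980 arcsec = 2.77222 ° and 58.1 arcmin = 0.968333 °.
2.77222 − 0.968333 ≈ 1.80 °.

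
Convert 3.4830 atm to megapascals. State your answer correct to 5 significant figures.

0.35291 MPa

1 atmosphere = 0.101325 megapascals.
Then 3.4830 × 0.101325 ≈ 0.35291 MPa.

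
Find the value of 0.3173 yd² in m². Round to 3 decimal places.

0.265 m²

1 square yard = 0.836127 m².
So 0.3173 × 0.836127 ≈ 0.265 m².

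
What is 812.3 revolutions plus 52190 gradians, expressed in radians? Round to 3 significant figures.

5920 radians

812.3 rev = 5103.83 rad and 52190 grad = 819.799 rad.
5103.83 + 819.799 ≈ 5920 rad.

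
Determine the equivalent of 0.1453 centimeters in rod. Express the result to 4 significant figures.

0.0002889 rods

1 centimeter = 0.00198839 rod.
So 0.1453 × 0.00198839 ≈ 0.0002889 rod.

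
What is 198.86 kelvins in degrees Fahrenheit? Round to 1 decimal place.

-101.7 °F

K = (°F + 459.67) × 5/9.
Applying the formula gives -101.7 °F.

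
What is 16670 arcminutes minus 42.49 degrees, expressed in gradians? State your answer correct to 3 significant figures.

16670 arcmin = 308.704 grad and 42.49 ° = 47.2111 grad.
308.704 − 47.2111 ≈ 261 grad.

261 grad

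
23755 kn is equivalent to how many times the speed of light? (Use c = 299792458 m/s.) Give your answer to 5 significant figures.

4.0764 × 10^-5 times the speed of light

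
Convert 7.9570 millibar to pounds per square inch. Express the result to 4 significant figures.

0.1154 psi

1 mbar = 0.0145038 psi.
Thus 7.9570 × 0.0145038 ≈ 0.1154 psi.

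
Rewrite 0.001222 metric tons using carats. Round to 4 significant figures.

6110 carats

1 metric ton = 5.00000e+6 carats.
Thus 0.001222 × 5.00000e+6 ≈ 6110 ct.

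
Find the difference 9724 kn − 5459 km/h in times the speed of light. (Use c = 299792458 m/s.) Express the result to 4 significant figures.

1.163 × 10^-5 c

9724 kn = 1.66864 × 10^-5 c and 5459 km/h = 5.05813 × 10^-6 c.
1.66864 × 10^-5 − 5.05813 × 10^-6 ≈ 1.163 × 10^-5 c.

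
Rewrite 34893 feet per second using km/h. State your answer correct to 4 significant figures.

1 ft/s = 1.09728 km/h.
Then 34893 × 1.09728 ≈ 38290 km/h.

38290 kilometers per hour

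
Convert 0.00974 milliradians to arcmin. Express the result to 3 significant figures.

0.0335 arcmin

1 mrad = 3.43775 arcminutes.
Then 0.00974 × 3.43775 ≈ 0.0335 arcmin.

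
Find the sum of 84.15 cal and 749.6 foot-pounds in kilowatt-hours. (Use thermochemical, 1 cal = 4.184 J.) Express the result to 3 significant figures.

84.15 cal = 9.78010e-5 kWh and 749.6 ft·lbf = 0.000282311 kWh.
9.78010e-5 + 0.000282311 ≈ 0.000380 kWh.

0.000380 kWh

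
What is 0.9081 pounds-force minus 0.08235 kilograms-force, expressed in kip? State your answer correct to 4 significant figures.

0.0007265 kips

0.9081 lbf = 0.000908100 kip and 0.08235 kgf = 0.000181551 kip.
0.000908100 − 0.000181551 ≈ 0.0007265 kip.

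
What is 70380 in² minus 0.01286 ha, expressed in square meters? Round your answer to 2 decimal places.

-83.19 m²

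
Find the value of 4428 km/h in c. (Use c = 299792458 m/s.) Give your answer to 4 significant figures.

4.103e-6 c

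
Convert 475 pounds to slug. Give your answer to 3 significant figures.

1 pound = 0.0310810 slug.
475 × 0.0310810 ≈ 14.8 slug.

14.8 slugs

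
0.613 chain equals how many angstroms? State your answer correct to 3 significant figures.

1 chain = 2.01168e+11 Å.
0.613 × 2.01168e+11 ≈ 1.23e+11 Å.

1.23e+11 Å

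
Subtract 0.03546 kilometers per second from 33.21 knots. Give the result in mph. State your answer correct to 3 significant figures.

33.21 kn = 38.2174 mph and 0.03546 km/s = 79.3218 mph.
38.2174 − 79.3218 ≈ -41.1 mph.

-41.1 mph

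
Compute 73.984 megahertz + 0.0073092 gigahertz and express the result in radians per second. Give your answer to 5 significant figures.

5.1078 × 10^8 rad/s

73.984 MHz = 4.64855 × 10^8 rad/s and 0.0073092 GHz = 4.59251 × 10^7 rad/s.
4.64855 × 10^8 + 4.59251 × 10^7 ≈ 5.1078 × 10^8 rad/s.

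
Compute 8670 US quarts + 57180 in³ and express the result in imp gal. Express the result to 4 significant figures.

8670 US qt = 1804.82 imp gal and 57180 in³ = 206.114 imp gal.
1804.82 + 206.114 ≈ 2011 imp gal.

2011 imperial gallons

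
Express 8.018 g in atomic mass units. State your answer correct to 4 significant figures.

4.829e+24 atomic mass units

1 g = 6.02214e+23 u.
Then 8.018 × 6.02214e+23 ≈ 4.829e+24 u.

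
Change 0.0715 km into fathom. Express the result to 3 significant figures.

39.1 fathom

1 kilometer = 546.807 fathom.
Thus 0.0715 × 546.807 ≈ 39.1 fathom.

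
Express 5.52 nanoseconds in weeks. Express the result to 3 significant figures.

9.13e-15 wk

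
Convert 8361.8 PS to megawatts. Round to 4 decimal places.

1 PS = 0.000735499 megawatts.
8361.8 × 0.000735499 ≈ 6.1501 MW.

6.1501 megawatts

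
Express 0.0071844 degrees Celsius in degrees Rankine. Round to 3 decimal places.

°R = (°C + 273.15) × 9/5.
Applying the formula gives 491.683 °R.

491.683 °R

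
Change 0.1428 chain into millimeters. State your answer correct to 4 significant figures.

2873 mm

1 chain = 20116.8 mm.
So 0.1428 × 20116.8 ≈ 2873 mm.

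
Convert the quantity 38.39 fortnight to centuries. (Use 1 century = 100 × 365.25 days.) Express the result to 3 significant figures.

1 fortnight = 0.000383299 century.
Thus 38.39 × 0.000383299 ≈ 0.0147 century.

0.0147 centuries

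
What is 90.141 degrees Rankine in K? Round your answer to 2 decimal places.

50.08 kelvins

°R = K × 9/5.
Applying the formula gives 50.08 K.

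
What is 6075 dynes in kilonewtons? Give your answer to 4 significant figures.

6.075e-5 kN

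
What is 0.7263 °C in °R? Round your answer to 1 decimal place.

°R = (°C + 273.15) × 9/5.
Applying the formula gives 493.0 °R.

493.0 °R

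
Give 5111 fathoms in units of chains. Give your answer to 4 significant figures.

1 fathom = 0.0909091 chains.
5111 × 0.0909091 ≈ 464.6 chain.

464.6 chain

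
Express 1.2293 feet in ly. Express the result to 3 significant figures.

1 ft = 3.22174 × 10^-17 ly.
So 1.2293 × 3.22174 × 10^-17 ≈ 3.96 × 10^-17 ly.

3.96 × 10^-17 ly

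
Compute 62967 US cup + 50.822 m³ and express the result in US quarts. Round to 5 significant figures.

69445 US qt

62967 US cup = 15741.75 US qt and 50.822 m³ = 53703.01 US qt.
15741.75 + 53703.01 ≈ 69445 US qt.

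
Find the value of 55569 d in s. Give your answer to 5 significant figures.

4.8012 × 10^9 seconds

1 d = 86400.0 s.
Then 55569 × 86400.0 ≈ 4.8012 × 10^9 s.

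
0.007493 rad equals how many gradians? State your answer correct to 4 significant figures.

0.4770 gradians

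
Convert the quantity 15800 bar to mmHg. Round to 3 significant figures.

1.19 × 10^7 mmHg

1 bar = 750.062 millimeters of mercury.
15800 × 750.062 ≈ 1.19 × 10^7 mmHg.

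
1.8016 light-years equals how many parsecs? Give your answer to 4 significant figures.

0.5524 parsecs

1 light-year = 0.306601 pc.
Thus 1.8016 × 0.306601 ≈ 0.5524 pc.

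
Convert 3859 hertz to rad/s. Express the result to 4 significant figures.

1 Hz = 6.28319 radians per second.
Then 3859 × 6.28319 ≈ 24250 rad/s.

24250 rad/s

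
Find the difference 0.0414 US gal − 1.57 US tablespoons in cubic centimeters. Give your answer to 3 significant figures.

134 cm³

0.0414 US gal = 156.716 cm³ and 1.57 US tbsp = 23.2152 cm³.
156.716 − 23.2152 ≈ 134 cm³.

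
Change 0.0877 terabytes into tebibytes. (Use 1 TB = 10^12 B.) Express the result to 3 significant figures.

1 TB = 0.909495 TiB.
So 0.0877 × 0.909495 ≈ 0.0798 TiB.

0.0798 tebibytes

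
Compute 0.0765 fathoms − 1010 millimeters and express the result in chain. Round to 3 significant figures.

-0.0433 chains

0.0765 fathom = 0.00695455 chain and 1010 mm = 0.0502068 chain.
0.00695455 − 0.0502068 ≈ -0.0433 chain.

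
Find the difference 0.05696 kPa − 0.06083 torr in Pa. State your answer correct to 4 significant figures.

48.85 Pa

0.05696 kPa = 56.9600 Pa and 0.06083 torr = 8.11000 Pa.
56.9600 − 8.11000 ≈ 48.85 Pa.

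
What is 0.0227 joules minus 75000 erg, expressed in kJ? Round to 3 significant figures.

0.0227 J = 2.27000 × 10^-5 kJ and 75000 erg = 7.50000 × 10^-6 kJ.
2.27000 × 10^-5 − 7.50000 × 10^-6 ≈ 1.52 × 10^-5 kJ.

1.52 × 10^-5 kJ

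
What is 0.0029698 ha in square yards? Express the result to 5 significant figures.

1 hectare = 11959.9 square yards.
Thus 0.0029698 × 11959.9 ≈ 35.519 yd².

35.519 yd²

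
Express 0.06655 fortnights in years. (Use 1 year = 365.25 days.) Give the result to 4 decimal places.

0.0026 years

1 fortnight = 0.0383299 yr.
0.06655 × 0.0383299 ≈ 0.0026 yr.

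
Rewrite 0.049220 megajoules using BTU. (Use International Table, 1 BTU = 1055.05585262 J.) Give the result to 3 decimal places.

46.652 BTU

1 MJ = 947.817 BTU.
Thus 0.049220 × 947.817 ≈ 46.652 BTU.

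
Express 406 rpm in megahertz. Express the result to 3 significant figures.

6.77 × 10^-6 MHz

1 revolution per minute = 1.66667 × 10^-8 MHz.
So 406 × 1.66667 × 10^-8 ≈ 6.77 × 10^-6 MHz.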